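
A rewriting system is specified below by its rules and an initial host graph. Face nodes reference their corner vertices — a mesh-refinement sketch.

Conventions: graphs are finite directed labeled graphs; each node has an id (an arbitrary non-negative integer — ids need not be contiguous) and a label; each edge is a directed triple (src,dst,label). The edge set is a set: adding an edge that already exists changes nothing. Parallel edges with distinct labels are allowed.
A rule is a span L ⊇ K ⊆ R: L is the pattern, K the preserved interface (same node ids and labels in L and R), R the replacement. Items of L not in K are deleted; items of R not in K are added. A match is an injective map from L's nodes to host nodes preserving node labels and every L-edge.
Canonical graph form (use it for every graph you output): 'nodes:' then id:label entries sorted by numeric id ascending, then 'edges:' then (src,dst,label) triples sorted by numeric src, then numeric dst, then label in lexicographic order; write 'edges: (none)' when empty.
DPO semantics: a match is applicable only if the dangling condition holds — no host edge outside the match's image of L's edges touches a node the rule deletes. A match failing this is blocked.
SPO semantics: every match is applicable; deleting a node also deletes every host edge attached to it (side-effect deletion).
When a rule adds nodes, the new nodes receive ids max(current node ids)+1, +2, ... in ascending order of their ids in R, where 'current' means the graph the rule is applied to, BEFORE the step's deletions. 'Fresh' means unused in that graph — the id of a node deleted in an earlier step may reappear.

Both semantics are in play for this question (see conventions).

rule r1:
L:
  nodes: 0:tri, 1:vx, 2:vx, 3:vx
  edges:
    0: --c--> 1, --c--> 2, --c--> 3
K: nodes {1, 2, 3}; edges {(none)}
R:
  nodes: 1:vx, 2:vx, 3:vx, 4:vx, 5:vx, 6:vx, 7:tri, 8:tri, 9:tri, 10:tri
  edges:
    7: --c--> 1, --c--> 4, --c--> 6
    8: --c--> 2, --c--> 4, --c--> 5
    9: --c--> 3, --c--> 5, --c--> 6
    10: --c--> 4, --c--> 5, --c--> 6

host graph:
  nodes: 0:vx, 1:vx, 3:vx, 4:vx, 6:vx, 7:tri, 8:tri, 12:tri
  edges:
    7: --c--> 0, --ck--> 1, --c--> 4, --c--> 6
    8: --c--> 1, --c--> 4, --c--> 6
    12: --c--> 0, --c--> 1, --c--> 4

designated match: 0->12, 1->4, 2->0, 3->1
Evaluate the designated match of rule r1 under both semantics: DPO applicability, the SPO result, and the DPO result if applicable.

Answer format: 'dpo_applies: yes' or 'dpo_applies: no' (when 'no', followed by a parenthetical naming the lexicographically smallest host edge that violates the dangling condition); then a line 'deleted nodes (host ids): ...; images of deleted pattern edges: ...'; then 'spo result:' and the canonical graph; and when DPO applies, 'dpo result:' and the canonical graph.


dpo_applies: yes
deleted nodes (host ids): 12; images of deleted pattern edges: (12,0,c); (12,1,c); (12,4,c)
spo result:
nodes: 0:vx, 1:vx, 3:vx, 4:vx, 6:vx, 7:tri, 8:tri, 13:vx, 14:vx, 15:vx, 16:tri, 17:tri, 18:tri, 19:tri
edges: (7,0,c); (7,1,ck); (7,4,c); (7,6,c); (8,1,c); (8,4,c); (8,6,c); (16,4,c); (16,13,c); (16,15,c); (17,0,c); (17,13,c); (17,14,c); (18,1,c); (18,14,c); (18,15,c); (19,13,c); (19,14,c); (19,15,c)
dpo result:
nodes: 0:vx, 1:vx, 3:vx, 4:vx, 6:vx, 7:tri, 8:tri, 13:vx, 14:vx, 15:vx, 16:tri, 17:tri, 18:tri, 19:tri
edges: (7,0,c); (7,1,ck); (7,4,c); (7,6,c); (8,1,c); (8,4,c); (8,6,c); (16,4,c); (16,13,c); (16,15,c); (17,0,c); (17,13,c); (17,14,c); (18,1,c); (18,14,c); (18,15,c); (19,13,c); (19,14,c); (19,15,c)


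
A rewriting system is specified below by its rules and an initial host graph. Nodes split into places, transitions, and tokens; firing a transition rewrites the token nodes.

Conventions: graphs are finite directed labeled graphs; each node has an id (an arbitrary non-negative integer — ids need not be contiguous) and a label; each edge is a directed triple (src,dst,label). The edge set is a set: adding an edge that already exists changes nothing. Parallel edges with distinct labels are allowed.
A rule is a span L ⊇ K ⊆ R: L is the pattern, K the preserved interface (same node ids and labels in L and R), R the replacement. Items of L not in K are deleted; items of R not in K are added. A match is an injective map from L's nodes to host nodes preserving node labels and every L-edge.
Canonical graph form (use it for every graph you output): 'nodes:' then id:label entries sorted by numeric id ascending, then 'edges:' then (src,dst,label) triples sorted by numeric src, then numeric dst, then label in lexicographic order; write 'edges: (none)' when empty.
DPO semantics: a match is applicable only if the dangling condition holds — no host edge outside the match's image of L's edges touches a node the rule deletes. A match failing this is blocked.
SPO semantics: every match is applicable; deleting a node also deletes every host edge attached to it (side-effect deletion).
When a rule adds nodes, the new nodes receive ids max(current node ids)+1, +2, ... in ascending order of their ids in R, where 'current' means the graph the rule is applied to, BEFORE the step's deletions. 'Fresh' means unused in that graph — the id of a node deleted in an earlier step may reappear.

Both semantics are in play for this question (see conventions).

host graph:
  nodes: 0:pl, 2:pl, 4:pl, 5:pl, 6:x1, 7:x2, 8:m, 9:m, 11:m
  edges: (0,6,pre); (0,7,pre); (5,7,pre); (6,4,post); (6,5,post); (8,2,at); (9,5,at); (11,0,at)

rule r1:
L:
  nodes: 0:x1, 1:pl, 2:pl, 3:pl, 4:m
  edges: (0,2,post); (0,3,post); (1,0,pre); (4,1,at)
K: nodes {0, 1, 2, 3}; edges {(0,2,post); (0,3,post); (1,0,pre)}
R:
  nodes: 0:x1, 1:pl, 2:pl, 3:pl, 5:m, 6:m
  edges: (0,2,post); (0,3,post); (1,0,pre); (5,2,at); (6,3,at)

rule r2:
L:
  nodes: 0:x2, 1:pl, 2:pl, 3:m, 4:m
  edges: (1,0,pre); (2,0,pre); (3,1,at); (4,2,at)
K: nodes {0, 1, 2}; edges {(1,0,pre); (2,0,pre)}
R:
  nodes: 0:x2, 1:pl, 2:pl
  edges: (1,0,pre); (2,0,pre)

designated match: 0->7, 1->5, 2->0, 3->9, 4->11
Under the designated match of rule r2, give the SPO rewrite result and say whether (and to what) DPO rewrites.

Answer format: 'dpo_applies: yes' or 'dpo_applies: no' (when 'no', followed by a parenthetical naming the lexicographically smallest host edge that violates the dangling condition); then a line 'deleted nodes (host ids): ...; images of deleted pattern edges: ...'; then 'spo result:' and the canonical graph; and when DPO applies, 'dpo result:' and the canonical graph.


dpo_applies: yes
deleted nodes (host ids): 9, 11; images of deleted pattern edges: (9,5,at); (11,0,at)
spo result:
nodes: 0:pl, 2:pl, 4:pl, 5:pl, 6:x1, 7:x2, 8:m
edges: (0,6,pre); (0,7,pre); (5,7,pre); (6,4,post); (6,5,post); (8,2,at)
dpo result:
nodes: 0:pl, 2:pl, 4:pl, 5:pl, 6:x1, 7:x2, 8:m
edges: (0,6,pre); (0,7,pre); (5,7,pre); (6,4,post); (6,5,post); (8,2,at)


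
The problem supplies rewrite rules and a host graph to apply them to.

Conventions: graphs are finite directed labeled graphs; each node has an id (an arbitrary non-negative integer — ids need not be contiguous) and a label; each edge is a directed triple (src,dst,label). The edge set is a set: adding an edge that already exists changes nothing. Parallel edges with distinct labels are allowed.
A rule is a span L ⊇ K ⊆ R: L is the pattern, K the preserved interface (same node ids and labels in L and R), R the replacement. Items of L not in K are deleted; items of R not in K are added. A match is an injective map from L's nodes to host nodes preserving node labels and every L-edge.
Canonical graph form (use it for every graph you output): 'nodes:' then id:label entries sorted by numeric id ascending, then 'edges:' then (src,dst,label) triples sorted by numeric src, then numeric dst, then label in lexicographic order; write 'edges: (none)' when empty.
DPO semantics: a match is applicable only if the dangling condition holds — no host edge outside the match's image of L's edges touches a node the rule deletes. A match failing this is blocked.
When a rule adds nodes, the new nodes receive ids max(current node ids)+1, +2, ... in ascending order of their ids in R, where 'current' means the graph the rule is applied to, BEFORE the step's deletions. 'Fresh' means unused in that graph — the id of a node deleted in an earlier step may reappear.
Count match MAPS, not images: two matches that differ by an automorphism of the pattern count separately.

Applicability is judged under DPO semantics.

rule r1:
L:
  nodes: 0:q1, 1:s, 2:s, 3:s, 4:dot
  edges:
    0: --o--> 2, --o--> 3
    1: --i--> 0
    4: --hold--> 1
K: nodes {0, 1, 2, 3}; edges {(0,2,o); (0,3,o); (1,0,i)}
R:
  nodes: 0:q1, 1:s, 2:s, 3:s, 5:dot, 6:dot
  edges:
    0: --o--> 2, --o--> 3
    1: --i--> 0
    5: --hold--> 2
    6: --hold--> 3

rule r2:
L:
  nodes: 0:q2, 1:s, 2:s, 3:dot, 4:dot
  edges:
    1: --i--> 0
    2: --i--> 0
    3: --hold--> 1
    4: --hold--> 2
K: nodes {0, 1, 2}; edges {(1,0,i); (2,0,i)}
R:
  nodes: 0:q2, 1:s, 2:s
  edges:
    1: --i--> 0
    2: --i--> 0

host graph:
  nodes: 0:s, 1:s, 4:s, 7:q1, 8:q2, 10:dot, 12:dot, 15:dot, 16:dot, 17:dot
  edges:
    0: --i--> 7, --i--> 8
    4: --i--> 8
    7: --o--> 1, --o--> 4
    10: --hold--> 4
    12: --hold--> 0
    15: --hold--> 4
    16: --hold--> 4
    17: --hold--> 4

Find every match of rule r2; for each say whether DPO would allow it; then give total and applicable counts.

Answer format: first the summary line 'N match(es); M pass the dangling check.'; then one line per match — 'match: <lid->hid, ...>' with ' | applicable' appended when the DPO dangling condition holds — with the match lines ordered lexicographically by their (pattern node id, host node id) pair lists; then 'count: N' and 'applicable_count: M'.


8 match(es); 8 pass the dangling check.
match: 0->8, 1->0, 2->4, 3->12, 4->10 | applicable
match: 0->8, 1->0, 2->4, 3->12, 4->15 | applicable
match: 0->8, 1->0, 2->4, 3->12, 4->16 | applicable
match: 0->8, 1->0, 2->4, 3->12, 4->17 | applicable
match: 0->8, 1->4, 2->0, 3->10, 4->12 | applicable
match: 0->8, 1->4, 2->0, 3->15, 4->12 | applicable
match: 0->8, 1->4, 2->0, 3->16, 4->12 | applicable
match: 0->8, 1->4, 2->0, 3->17, 4->12 | applicable
count: 8
applicable_count: 8


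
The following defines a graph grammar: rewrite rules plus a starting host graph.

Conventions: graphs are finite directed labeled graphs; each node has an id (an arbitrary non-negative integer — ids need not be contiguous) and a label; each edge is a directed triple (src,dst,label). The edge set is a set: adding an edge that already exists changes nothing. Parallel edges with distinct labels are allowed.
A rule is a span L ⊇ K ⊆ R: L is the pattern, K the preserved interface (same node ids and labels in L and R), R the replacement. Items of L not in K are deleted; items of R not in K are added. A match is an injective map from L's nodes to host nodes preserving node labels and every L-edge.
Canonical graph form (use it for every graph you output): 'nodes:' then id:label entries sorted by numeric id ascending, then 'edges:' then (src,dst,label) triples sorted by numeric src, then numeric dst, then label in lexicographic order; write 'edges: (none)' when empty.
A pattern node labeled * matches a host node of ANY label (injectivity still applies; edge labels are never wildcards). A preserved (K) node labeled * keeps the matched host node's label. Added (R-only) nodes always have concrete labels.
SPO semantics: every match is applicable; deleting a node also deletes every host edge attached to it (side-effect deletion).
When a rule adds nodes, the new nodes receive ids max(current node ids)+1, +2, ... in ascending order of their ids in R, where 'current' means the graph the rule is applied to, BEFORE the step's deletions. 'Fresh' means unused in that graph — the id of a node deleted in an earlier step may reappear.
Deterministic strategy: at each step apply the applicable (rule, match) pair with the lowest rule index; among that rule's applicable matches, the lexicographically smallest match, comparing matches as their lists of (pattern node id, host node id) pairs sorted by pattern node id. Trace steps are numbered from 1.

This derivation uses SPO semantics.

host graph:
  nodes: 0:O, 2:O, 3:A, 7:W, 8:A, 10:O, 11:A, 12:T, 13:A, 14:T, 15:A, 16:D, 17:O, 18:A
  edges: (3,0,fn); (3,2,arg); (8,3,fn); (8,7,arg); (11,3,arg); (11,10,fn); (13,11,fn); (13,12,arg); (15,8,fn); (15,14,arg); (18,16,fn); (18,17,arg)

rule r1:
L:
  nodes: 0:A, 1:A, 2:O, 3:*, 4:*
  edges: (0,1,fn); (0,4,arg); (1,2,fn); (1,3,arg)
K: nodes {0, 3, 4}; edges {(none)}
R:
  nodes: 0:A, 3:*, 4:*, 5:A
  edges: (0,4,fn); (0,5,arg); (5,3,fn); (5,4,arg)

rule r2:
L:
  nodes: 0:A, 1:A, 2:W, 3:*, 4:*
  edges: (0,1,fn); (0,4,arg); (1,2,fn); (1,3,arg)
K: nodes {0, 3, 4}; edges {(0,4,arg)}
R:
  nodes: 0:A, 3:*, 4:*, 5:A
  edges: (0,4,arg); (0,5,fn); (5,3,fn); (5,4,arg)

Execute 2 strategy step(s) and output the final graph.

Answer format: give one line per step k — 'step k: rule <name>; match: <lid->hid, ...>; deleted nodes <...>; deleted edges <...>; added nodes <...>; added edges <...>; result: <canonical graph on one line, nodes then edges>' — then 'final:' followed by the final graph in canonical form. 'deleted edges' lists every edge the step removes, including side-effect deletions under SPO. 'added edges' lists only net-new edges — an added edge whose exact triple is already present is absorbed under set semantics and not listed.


step 1: rule r1; match: 0->8, 1->3, 2->0, 3->2, 4->7; deleted nodes 0, 3; deleted edges (3,0,fn); (3,2,arg); (8,3,fn); (8,7,arg); (11,3,arg); added nodes 19; added edges (8,7,fn); (8,19,arg); (19,2,fn); (19,7,arg); result: nodes: 2:O, 7:W, 8:A, 10:O, 11:A, 12:T, 13:A, 14:T, 15:A, 16:D, 17:O, 18:A, 19:A edges: (8,7,fn); (8,19,arg); (11,10,fn); (13,11,fn); (13,12,arg); (15,8,fn); (15,14,arg); (18,16,fn); (18,17,arg); (19,2,fn); (19,7,arg)
step 2: rule r2; match: 0->15, 1->8, 2->7, 3->19, 4->14; deleted nodes 7, 8; deleted edges (8,7,fn); (8,19,arg); (15,8,fn); (19,7,arg); added nodes 20; added edges (15,20,fn); (20,14,arg); (20,19,fn); result: nodes: 2:O, 10:O, 11:A, 12:T, 13:A, 14:T, 15:A, 16:D, 17:O, 18:A, 19:A, 20:A edges: (11,10,fn); (13,11,fn); (13,12,arg); (15,14,arg); (15,20,fn); (18,16,fn); (18,17,arg); (19,2,fn); (20,14,arg); (20,19,fn)
final:
nodes: 2:O, 10:O, 11:A, 12:T, 13:A, 14:T, 15:A, 16:D, 17:O, 18:A, 19:A, 20:A
edges: (11,10,fn); (13,11,fn); (13,12,arg); (15,14,arg); (15,20,fn); (18,16,fn); (18,17,arg); (19,2,fn); (20,14,arg); (20,19,fn)


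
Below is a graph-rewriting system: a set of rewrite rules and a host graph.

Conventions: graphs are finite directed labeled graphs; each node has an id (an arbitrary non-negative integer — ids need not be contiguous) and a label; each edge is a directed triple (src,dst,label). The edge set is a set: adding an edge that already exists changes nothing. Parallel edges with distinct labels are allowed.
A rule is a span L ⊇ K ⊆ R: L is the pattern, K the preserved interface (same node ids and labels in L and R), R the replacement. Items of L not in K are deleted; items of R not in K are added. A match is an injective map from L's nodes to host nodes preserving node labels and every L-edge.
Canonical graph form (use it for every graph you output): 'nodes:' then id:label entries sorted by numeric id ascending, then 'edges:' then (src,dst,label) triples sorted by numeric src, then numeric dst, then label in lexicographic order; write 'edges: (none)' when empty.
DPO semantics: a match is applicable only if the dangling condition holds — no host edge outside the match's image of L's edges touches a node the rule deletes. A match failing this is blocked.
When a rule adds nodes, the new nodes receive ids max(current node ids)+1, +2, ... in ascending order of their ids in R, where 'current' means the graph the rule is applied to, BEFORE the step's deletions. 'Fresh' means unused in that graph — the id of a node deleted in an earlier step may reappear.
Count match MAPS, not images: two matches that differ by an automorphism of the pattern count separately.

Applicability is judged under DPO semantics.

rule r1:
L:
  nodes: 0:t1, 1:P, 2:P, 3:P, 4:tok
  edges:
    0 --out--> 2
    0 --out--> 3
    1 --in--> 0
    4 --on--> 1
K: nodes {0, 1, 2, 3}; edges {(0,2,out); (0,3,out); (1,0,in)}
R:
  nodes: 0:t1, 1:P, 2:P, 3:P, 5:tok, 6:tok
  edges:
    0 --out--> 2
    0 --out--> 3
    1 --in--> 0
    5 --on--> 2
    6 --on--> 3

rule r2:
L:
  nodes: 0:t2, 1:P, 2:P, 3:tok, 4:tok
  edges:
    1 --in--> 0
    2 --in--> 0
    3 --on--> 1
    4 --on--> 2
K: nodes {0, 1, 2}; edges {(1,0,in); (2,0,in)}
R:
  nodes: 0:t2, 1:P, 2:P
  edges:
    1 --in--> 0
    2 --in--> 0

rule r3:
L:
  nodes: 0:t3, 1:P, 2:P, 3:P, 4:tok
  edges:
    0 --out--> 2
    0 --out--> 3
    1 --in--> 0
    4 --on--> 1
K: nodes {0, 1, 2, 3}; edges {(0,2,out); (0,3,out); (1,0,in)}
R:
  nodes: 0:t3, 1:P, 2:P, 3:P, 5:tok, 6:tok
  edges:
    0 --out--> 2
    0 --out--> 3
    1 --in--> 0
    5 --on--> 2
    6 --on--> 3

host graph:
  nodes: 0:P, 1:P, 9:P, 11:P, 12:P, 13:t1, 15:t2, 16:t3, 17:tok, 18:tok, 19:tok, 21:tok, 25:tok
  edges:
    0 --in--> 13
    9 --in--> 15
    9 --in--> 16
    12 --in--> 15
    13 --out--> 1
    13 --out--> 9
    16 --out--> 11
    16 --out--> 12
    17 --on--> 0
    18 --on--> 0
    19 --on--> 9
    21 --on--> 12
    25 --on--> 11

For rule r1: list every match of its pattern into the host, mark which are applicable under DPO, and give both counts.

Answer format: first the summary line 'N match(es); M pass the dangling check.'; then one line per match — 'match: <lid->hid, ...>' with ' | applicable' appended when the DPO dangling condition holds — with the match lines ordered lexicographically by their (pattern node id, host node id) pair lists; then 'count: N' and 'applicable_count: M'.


4 match(es); 4 pass the dangling check.
match: 0->13, 1->0, 2->1, 3->9, 4->17 | applicable
match: 0->13, 1->0, 2->1, 3->9, 4->18 | applicable
match: 0->13, 1->0, 2->9, 3->1, 4->17 | applicable
match: 0->13, 1->0, 2->9, 3->1, 4->18 | applicable
count: 4
applicable_count: 4


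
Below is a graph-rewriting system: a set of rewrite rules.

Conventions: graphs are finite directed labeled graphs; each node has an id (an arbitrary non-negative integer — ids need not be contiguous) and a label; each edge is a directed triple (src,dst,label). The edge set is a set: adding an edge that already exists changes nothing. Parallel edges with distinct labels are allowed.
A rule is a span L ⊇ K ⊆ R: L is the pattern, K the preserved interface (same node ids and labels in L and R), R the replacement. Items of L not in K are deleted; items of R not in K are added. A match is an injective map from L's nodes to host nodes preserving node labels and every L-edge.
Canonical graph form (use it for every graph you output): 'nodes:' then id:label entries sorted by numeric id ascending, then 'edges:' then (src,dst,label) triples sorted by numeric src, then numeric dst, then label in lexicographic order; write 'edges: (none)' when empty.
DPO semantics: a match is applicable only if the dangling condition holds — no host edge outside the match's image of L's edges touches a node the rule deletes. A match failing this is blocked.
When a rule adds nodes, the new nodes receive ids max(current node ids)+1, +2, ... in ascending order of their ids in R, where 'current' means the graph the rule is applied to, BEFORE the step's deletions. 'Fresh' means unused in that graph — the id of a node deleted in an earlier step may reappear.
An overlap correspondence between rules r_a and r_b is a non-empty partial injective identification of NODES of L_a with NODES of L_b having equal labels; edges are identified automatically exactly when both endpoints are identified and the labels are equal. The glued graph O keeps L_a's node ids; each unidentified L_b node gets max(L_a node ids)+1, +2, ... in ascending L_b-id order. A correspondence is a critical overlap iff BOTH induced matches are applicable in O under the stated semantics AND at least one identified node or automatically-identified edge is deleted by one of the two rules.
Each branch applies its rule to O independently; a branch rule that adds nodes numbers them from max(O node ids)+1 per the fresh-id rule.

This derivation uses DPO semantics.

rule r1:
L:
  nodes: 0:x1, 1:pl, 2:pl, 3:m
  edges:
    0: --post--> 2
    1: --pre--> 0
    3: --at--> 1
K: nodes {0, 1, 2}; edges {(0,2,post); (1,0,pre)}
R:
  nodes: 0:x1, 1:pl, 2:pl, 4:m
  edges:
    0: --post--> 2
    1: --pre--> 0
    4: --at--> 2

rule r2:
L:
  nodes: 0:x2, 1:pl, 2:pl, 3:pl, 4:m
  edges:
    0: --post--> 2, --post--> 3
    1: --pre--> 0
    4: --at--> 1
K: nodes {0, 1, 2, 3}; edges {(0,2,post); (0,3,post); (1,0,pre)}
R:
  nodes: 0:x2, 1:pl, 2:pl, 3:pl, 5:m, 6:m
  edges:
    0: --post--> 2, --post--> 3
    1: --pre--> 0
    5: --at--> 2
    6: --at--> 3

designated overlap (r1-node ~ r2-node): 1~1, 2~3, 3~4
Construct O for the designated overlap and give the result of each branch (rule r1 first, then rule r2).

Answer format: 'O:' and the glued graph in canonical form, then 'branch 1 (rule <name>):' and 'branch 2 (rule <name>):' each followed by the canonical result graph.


O:
nodes: 0:x1, 1:pl, 2:pl, 3:m, 4:x2, 5:pl
edges: (0,2,post); (1,0,pre); (1,4,pre); (3,1,at); (4,2,post); (4,5,post)
branch 1 (rule r1):
nodes: 0:x1, 1:pl, 2:pl, 4:x2, 5:pl, 6:m
edges: (0,2,post); (1,0,pre); (1,4,pre); (4,2,post); (4,5,post); (6,2,at)
branch 2 (rule r2):
nodes: 0:x1, 1:pl, 2:pl, 4:x2, 5:pl, 6:m, 7:m
edges: (0,2,post); (1,0,pre); (1,4,pre); (4,2,post); (4,5,post); (6,5,at); (7,2,at)


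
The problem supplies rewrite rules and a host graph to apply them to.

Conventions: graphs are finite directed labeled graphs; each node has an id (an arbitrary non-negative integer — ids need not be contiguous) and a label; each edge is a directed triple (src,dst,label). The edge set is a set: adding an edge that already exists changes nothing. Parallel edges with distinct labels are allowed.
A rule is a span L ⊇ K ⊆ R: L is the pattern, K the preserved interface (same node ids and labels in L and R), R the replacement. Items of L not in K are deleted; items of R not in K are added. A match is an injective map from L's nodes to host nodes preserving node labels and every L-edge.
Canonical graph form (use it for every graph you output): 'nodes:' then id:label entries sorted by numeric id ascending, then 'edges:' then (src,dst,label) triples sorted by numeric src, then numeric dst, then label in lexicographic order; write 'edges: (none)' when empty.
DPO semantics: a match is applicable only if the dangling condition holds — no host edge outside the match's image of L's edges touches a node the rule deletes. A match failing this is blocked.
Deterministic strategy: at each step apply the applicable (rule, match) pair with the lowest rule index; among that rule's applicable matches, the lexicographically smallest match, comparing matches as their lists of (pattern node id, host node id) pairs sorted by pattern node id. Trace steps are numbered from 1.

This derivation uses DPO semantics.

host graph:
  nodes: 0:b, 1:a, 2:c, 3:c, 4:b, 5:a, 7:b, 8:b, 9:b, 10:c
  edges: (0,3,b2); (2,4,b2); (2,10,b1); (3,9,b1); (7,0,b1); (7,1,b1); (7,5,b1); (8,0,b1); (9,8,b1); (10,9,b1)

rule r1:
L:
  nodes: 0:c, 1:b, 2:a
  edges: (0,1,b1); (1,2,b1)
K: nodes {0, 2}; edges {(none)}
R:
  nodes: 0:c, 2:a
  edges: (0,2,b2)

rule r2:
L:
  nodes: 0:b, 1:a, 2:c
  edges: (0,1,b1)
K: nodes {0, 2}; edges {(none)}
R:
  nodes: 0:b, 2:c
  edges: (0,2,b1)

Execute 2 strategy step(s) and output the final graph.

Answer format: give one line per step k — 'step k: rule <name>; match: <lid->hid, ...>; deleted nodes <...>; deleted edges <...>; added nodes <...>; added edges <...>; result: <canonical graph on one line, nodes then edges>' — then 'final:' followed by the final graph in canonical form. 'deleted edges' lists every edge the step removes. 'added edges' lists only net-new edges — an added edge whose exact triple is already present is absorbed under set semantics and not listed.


step 1: rule r2; match: 0->7, 1->1, 2->2; deleted nodes 1; deleted edges (7,1,b1); added nodes (none); added edges (7,2,b1); result: nodes: 0:b, 2:c, 3:c, 4:b, 5:a, 7:b, 8:b, 9:b, 10:c edges: (0,3,b2); (2,4,b2); (2,10,b1); (3,9,b1); (7,0,b1); (7,2,b1); (7,5,b1); (8,0,b1); (9,8,b1); (10,9,b1)
step 2: rule r2; match: 0->7, 1->5, 2->2; deleted nodes 5; deleted edges (7,5,b1); added nodes (none); added edges (none); result: nodes: 0:b, 2:c, 3:c, 4:b, 7:b, 8:b, 9:b, 10:c edges: (0,3,b2); (2,4,b2); (2,10,b1); (3,9,b1); (7,0,b1); (7,2,b1); (8,0,b1); (9,8,b1); (10,9,b1)
final:
nodes: 0:b, 2:c, 3:c, 4:b, 7:b, 8:b, 9:b, 10:c
edges: (0,3,b2); (2,4,b2); (2,10,b1); (3,9,b1); (7,0,b1); (7,2,b1); (8,0,b1); (9,8,b1); (10,9,b1)


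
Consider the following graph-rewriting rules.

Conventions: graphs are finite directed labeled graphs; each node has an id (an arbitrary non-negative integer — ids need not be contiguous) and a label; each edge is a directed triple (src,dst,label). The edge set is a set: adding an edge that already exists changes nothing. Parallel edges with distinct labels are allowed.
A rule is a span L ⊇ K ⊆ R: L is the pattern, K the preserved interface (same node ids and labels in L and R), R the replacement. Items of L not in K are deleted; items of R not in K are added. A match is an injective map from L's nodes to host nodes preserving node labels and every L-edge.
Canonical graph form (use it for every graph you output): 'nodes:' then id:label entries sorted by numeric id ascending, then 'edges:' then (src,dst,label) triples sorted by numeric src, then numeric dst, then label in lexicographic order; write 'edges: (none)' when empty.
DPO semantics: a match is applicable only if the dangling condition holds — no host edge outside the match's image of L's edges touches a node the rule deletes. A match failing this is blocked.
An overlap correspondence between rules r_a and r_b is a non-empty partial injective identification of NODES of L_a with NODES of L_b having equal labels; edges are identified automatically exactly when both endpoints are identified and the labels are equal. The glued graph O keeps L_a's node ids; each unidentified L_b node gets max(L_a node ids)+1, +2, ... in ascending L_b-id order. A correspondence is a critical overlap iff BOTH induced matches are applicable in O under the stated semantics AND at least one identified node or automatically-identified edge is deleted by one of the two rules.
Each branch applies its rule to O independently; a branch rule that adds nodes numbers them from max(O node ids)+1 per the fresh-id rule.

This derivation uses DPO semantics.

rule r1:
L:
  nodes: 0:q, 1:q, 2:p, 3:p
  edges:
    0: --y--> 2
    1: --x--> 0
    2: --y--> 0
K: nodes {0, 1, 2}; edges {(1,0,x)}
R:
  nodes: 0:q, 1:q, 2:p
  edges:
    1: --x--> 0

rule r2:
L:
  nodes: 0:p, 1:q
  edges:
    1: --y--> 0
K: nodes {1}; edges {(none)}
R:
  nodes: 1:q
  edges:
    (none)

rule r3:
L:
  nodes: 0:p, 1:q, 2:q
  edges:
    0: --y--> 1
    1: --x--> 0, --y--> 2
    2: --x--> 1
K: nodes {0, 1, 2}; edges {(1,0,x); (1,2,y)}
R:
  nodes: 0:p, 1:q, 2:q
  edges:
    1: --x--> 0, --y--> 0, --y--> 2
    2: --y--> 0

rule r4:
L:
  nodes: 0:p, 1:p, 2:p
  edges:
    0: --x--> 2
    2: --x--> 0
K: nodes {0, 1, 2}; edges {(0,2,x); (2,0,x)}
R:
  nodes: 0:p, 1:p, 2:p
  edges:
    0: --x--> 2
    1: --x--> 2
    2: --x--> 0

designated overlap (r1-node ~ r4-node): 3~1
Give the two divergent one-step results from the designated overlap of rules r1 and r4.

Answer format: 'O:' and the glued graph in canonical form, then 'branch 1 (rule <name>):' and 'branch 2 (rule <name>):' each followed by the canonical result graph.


O:
nodes: 0:q, 1:q, 2:p, 3:p, 4:p, 5:p
edges: (0,2,y); (1,0,x); (2,0,y); (4,5,x); (5,4,x)
branch 1 (rule r1):
nodes: 0:q, 1:q, 2:p, 4:p, 5:p
edges: (1,0,x); (4,5,x); (5,4,x)
branch 2 (rule r4):
nodes: 0:q, 1:q, 2:p, 3:p, 4:p, 5:p
edges: (0,2,y); (1,0,x); (2,0,y); (3,5,x); (4,5,x); (5,4,x)


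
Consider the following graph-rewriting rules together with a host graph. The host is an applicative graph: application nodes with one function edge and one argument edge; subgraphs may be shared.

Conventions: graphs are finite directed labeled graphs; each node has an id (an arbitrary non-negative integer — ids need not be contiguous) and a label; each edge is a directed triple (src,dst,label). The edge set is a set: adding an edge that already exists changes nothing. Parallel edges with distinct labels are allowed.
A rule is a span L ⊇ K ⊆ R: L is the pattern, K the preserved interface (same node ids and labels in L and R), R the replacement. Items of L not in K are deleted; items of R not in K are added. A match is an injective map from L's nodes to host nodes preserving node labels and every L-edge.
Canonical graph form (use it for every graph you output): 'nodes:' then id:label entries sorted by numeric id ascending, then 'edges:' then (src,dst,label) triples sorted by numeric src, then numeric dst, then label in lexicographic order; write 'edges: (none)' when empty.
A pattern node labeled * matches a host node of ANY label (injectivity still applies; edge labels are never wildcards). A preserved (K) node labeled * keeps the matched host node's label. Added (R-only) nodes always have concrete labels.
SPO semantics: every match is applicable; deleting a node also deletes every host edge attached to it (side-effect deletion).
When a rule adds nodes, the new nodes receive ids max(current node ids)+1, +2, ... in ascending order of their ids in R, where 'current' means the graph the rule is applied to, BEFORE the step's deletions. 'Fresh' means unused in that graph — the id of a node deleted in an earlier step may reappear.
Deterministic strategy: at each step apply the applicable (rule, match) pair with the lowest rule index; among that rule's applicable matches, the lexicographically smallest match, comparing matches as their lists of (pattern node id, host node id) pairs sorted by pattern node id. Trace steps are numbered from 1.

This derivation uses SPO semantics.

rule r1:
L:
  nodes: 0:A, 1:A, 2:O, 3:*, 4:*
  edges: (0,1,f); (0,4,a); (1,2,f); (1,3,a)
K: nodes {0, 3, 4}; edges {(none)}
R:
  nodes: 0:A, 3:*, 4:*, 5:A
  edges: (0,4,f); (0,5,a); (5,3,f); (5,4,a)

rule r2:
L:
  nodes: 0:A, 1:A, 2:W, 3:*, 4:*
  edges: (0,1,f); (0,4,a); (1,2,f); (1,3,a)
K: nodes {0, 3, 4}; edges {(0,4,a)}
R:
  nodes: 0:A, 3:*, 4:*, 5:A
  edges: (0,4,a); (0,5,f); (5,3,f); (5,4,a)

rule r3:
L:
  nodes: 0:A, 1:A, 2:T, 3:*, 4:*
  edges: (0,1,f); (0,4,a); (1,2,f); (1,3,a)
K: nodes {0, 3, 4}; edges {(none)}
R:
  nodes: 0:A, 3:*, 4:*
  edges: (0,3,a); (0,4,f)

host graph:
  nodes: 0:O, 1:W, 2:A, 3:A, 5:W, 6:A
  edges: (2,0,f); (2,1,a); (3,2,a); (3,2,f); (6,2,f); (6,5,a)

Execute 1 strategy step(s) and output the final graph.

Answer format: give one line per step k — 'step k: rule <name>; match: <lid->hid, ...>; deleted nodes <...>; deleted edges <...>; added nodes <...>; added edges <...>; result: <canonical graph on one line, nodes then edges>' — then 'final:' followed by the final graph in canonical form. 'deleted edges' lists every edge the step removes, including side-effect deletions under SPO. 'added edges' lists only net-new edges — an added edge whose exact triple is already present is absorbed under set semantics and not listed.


step 1: rule r1; match: 0->6, 1->2, 2->0, 3->1, 4->5; deleted nodes 0, 2; deleted edges (2,0,f); (2,1,a); (3,2,a); (3,2,f); (6,2,f); (6,5,a); added nodes 7; added edges (6,5,f); (6,7,a); (7,1,f); (7,5,a); result: nodes: 1:W, 3:A, 5:W, 6:A, 7:A edges: (6,5,f); (6,7,a); (7,1,f); (7,5,a)
final:
nodes: 1:W, 3:A, 5:W, 6:A, 7:A
edges: (6,5,f); (6,7,a); (7,1,f); (7,5,a)


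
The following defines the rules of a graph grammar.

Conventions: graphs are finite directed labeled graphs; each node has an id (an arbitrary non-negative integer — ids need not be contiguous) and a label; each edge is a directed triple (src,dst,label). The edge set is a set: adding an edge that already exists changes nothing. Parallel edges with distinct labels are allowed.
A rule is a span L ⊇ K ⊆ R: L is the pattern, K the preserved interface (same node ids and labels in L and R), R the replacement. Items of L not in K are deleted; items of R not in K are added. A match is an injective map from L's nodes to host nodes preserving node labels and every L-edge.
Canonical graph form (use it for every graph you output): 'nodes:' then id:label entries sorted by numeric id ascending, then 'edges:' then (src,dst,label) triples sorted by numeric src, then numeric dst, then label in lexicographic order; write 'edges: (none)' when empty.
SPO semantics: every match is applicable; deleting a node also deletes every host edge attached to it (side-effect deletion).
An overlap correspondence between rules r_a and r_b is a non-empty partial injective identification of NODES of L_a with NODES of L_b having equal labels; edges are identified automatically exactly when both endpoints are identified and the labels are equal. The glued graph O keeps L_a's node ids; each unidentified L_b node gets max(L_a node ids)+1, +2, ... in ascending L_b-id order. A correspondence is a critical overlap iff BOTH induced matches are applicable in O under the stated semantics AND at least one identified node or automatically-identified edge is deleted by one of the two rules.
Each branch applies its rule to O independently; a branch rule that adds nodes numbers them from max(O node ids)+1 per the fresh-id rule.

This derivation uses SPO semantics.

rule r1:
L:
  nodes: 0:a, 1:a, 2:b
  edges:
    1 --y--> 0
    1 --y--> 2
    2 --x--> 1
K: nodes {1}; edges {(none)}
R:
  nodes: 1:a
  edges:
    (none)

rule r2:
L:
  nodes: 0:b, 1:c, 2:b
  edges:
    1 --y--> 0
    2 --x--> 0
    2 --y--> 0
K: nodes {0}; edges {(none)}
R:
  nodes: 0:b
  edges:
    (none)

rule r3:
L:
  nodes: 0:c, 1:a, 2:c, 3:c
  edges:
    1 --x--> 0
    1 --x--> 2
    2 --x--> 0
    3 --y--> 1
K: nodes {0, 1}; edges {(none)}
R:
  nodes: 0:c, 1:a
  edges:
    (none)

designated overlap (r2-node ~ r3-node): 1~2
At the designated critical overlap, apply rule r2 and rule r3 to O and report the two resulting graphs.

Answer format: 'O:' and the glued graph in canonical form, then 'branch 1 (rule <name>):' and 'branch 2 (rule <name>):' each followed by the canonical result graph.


O:
nodes: 0:b, 1:c, 2:b, 3:c, 4:a, 5:c
edges: (1,0,y); (1,3,x); (2,0,x); (2,0,y); (4,1,x); (4,3,x); (5,4,y)
branch 1 (rule r2):
nodes: 0:b, 3:c, 4:a, 5:c
edges: (4,3,x); (5,4,y)
branch 2 (rule r3):
nodes: 0:b, 2:b, 3:c, 4:a
edges: (2,0,x); (2,0,y)


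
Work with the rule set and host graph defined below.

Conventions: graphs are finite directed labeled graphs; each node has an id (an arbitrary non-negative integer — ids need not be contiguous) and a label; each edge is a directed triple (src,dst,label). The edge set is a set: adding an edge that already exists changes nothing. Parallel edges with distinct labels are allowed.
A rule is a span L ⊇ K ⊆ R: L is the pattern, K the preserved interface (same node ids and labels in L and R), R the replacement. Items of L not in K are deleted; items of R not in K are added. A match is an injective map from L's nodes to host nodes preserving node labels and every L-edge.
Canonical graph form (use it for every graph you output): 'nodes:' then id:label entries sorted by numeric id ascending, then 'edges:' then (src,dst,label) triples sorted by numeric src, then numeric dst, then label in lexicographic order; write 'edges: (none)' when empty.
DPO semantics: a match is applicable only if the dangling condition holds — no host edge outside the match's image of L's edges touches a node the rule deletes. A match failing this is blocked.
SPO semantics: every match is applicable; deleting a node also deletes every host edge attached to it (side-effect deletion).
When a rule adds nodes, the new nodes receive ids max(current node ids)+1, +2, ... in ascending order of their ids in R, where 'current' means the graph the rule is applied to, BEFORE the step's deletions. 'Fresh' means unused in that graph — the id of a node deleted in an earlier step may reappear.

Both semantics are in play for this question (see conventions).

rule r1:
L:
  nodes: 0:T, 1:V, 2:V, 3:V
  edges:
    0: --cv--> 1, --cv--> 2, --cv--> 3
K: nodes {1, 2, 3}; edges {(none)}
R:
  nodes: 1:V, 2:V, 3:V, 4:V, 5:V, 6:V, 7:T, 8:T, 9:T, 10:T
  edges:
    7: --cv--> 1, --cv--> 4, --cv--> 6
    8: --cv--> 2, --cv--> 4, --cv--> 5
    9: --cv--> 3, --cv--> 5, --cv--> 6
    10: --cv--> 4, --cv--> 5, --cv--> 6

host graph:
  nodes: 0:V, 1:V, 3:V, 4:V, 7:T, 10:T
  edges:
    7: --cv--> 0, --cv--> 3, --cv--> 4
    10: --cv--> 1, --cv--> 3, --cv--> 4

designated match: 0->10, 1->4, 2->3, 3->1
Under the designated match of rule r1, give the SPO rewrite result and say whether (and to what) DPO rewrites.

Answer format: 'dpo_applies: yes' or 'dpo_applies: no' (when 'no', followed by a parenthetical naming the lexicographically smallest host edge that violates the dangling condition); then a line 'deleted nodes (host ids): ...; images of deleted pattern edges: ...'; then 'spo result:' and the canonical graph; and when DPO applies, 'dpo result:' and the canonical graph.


dpo_applies: yes
deleted nodes (host ids): 10; images of deleted pattern edges: (10,1,cv); (10,3,cv); (10,4,cv)
spo result:
nodes: 0:V, 1:V, 3:V, 4:V, 7:T, 11:V, 12:V, 13:V, 14:T, 15:T, 16:T, 17:T
edges: (7,0,cv); (7,3,cv); (7,4,cv); (14,4,cv); (14,11,cv); (14,13,cv); (15,3,cv); (15,11,cv); (15,12,cv); (16,1,cv); (16,12,cv); (16,13,cv); (17,11,cv); (17,12,cv); (17,13,cv)
dpo result:
nodes: 0:V, 1:V, 3:V, 4:V, 7:T, 11:V, 12:V, 13:V, 14:T, 15:T, 16:T, 17:T
edges: (7,0,cv); (7,3,cv); (7,4,cv); (14,4,cv); (14,11,cv); (14,13,cv); (15,3,cv); (15,11,cv); (15,12,cv); (16,1,cv); (16,12,cv); (16,13,cv); (17,11,cv); (17,12,cv); (17,13,cv)


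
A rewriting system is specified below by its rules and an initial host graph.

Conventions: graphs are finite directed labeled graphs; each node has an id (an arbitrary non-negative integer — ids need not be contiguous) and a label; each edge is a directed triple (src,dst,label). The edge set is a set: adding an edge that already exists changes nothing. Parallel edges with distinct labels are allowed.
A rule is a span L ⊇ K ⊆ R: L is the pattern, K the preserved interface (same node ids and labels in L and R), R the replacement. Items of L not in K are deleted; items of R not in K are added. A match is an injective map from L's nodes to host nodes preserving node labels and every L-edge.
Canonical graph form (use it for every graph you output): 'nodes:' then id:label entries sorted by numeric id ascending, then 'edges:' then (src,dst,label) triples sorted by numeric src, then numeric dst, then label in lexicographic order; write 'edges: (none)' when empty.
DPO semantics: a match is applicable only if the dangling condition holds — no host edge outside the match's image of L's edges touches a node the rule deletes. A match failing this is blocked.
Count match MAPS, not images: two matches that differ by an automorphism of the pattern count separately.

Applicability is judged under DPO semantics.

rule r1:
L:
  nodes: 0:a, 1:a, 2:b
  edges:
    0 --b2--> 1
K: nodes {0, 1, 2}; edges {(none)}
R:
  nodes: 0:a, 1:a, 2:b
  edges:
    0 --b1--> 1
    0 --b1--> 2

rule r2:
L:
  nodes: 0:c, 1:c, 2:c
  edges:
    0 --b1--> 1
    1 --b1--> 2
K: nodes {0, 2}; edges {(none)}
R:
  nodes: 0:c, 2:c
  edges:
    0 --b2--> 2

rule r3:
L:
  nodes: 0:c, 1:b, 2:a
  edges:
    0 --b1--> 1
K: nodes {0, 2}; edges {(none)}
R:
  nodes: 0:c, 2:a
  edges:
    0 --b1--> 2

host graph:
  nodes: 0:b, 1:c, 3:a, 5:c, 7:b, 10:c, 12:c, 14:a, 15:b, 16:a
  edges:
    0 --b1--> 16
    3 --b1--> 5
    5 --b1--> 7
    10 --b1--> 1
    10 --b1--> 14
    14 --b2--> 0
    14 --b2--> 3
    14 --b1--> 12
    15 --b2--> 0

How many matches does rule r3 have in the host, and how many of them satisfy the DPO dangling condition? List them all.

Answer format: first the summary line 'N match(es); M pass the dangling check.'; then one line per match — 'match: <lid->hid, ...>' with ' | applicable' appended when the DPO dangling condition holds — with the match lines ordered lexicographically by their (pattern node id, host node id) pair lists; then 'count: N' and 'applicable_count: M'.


3 match(es); 3 pass the dangling check.
match: 0->5, 1->7, 2->3 | applicable
match: 0->5, 1->7, 2->14 | applicable
match: 0->5, 1->7, 2->16 | applicable
count: 3
applicable_count: 3
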